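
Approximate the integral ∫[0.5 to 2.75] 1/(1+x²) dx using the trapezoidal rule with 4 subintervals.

f(x) = 1/(1+x²)
a = 0.5, b = 2.75, n = 4
h = (b - a)/n = 0.562500

Trapezoidal rule: (h/2)[f(x₀) + 2f(x₁) + 2f(x₂) + ... + f(xₙ)]

x_0 = 0.5000, f(x_0) = 0.800000, coefficient = 1
x_1 = 1.0625, f(x_1) = 0.469725, coefficient = 2
x_2 = 1.6250, f(x_2) = 0.274678, coefficient = 2
x_3 = 2.1875, f(x_3) = 0.172856, coefficient = 2
x_4 = 2.7500, f(x_4) = 0.116788, coefficient = 1

I ≈ (0.562500/2) × 2.751306 = 0.773805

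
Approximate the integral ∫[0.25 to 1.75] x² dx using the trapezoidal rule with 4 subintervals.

f(x) = x²
a = 0.25, b = 1.75, n = 4
h = (b - a)/n = 0.375000

Trapezoidal rule: (h/2)[f(x₀) + 2f(x₁) + 2f(x₂) + ... + f(xₙ)]

x_0 = 0.2500, f(x_0) = 0.062500, coefficient = 1
x_1 = 0.6250, f(x_1) = 0.390625, coefficient = 2
x_2 = 1.0000, f(x_2) = 1.000000, coefficient = 2
x_3 = 1.3750, f(x_3) = 1.890625, coefficient = 2
x_4 = 1.7500, f(x_4) = 3.062500, coefficient = 1

I ≈ (0.375000/2) × 9.687500 = 1.816406
Exact value: 1.781250
Error: 0.035156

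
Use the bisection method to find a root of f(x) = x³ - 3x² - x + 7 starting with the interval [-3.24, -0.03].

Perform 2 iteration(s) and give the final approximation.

f(x) = x³ - 3x² - x + 7
Initial interval: [-3.24, -0.03]

Iteration 1:
  c_1 = (-3.240000 + (-0.030000))/2 = -1.635000
  f(c_1) = f(-1.635000) = -3.755398
  f(a) × f(c) ≥ 0, new interval: [-1.635000, -0.030000]
Iteration 2:
  c_2 = (-1.635000 + (-0.030000))/2 = -0.832500
  f(c_2) = f(-0.832500) = 5.176362
  f(a) × f(c) < 0, new interval: [-1.635000, -0.832500]

After 2 iteration(s), the approximation is c_2 = -0.832500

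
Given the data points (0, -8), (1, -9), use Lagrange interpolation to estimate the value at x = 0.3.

Lagrange interpolation formula:
P(x) = Σ yᵢ × Lᵢ(x)
where Lᵢ(x) = Π_{j≠i} (x - xⱼ)/(xᵢ - xⱼ)

L_0(0.3) = (0.3 - 1)/(0 - 1) = 0.700000
L_1(0.3) = (0.3 - 0)/(1 - 0) = 0.300000

P(0.3) = (-8)×L_0(0.3) + (-9)×L_1(0.3)
P(0.3) = -8.300000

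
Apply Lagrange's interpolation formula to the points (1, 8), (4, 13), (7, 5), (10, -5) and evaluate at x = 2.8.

Lagrange interpolation formula:
P(x) = Σ yᵢ × Lᵢ(x)
where Lᵢ(x) = Π_{j≠i} (x - xⱼ)/(xᵢ - xⱼ)

L_0(2.8) = (2.8 - 4)/(1 - 4) × (2.8 - 7)/(1 - 7) × (2.8 - 10)/(1 - 10) = 0.224000
L_1(2.8) = (2.8 - 1)/(4 - 1) × (2.8 - 7)/(4 - 7) × (2.8 - 10)/(4 - 10) = 1.008000
L_2(2.8) = (2.8 - 1)/(7 - 1) × (2.8 - 4)/(7 - 4) × (2.8 - 10)/(7 - 10) = -0.288000
L_3(2.8) = (2.8 - 1)/(10 - 1) × (2.8 - 4)/(10 - 4) × (2.8 - 7)/(10 - 7) = 0.056000

P(2.8) = 8×L_0(2.8) + 13×L_1(2.8) + 5×L_2(2.8) + (-5)×L_3(2.8)
P(2.8) = 13.176000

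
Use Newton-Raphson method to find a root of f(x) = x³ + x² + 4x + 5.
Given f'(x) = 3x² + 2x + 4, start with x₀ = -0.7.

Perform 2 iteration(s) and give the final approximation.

f(x) = x³ + x² + 4x + 5
f'(x) = 3x² + 2x + 4
x₀ = -0.7

Newton-Raphson formula: x_{n+1} = x_n - f(x_n)/f'(x_n)

Iteration 1:
  f(-0.700000) = 2.347000
  f'(-0.700000) = 4.070000
  x_1 = -0.700000 - 2.347000/4.070000 = -1.276658
Iteration 2:
  f(-1.276658) = -0.557548
  f'(-1.276658) = 6.336254
  x_2 = -1.276658 - (-0.557548)/6.336254 = -1.188665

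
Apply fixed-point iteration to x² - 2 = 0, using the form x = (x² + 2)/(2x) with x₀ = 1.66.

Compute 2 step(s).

Equation: x² - 2 = 0
Fixed-point form: x = (x² + 2)/(2x)
x₀ = 1.66

x_1 = g(1.660000) = 1.432410
x_2 = g(1.432410) = 1.414329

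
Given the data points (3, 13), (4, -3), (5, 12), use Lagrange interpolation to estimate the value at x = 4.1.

Lagrange interpolation formula:
P(x) = Σ yᵢ × Lᵢ(x)
where Lᵢ(x) = Π_{j≠i} (x - xⱼ)/(xᵢ - xⱼ)

L_0(4.1) = (4.1 - 4)/(3 - 4) × (4.1 - 5)/(3 - 5) = -0.045000
L_1(4.1) = (4.1 - 3)/(4 - 3) × (4.1 - 5)/(4 - 5) = 0.990000
L_2(4.1) = (4.1 - 3)/(5 - 3) × (4.1 - 4)/(5 - 4) = 0.055000

P(4.1) = 13×L_0(4.1) + (-3)×L_1(4.1) + 12×L_2(4.1)
P(4.1) = -2.895000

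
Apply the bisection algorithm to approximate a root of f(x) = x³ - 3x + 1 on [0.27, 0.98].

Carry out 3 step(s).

f(x) = x³ - 3x + 1
Initial interval: [0.27, 0.98]

Iteration 1:
  c_1 = (0.270000 + 0.980000)/2 = 0.625000
  f(c_1) = f(0.625000) = -0.630859
  f(a) × f(c) < 0, new interval: [0.270000, 0.625000]
Iteration 2:
  c_2 = (0.270000 + 0.625000)/2 = 0.447500
  f(c_2) = f(0.447500) = -0.252885
  f(a) × f(c) < 0, new interval: [0.270000, 0.447500]
Iteration 3:
  c_3 = (0.270000 + 0.447500)/2 = 0.358750
  f(c_3) = f(0.358750) = -0.030078
  f(a) × f(c) < 0, new interval: [0.270000, 0.358750]

After 3 iteration(s), the approximation is c_3 = 0.358750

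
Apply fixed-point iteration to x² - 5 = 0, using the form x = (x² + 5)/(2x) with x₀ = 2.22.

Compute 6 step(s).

Equation: x² - 5 = 0
Fixed-point form: x = (x² + 5)/(2x)
x₀ = 2.22

x_1 = g(2.220000) = 2.236126
x_2 = g(2.236126) = 2.236068
x_3 = g(2.236068) = 2.236068
x_4 = g(2.236068) = 2.236068
x_5 = g(2.236068) = 2.236068
x_6 = g(2.236068) = 2.236068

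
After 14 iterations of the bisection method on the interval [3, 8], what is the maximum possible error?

Bisection error bound: |error| ≤ (b-a)/2^n
|error| ≤ (8 - 3)/2^14 = 5/2^14
|error| ≤ 0.0003051758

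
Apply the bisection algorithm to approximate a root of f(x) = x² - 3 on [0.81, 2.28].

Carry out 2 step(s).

f(x) = x² - 3
Initial interval: [0.81, 2.28]

Iteration 1:
  c_1 = (0.810000 + 2.280000)/2 = 1.545000
  f(c_1) = f(1.545000) = -0.612975
  f(a) × f(c) ≥ 0, new interval: [1.545000, 2.280000]
Iteration 2:
  c_2 = (1.545000 + 2.280000)/2 = 1.912500
  f(c_2) = f(1.912500) = 0.657656
  f(a) × f(c) < 0, new interval: [1.545000, 1.912500]

After 2 iteration(s), the approximation is c_2 = 1.912500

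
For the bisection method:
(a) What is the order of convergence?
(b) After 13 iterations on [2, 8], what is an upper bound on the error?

(a) Bisection has linear (order 1) convergence; the error is halved each step.

(b) Error bound = (b-a)/2^n = (8 - 2)/2^{13}
    = 6/2^{13}

(a) 1 (linear); (b) error ≤ 7.32e-04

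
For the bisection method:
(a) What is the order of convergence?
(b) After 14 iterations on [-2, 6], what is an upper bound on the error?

(a) Bisection has linear (order 1) convergence; the error is halved each step.

(b) Error bound = (b-a)/2^n = (6 - (-2))/2^{14}
    = 8/2^{14}

(a) 1 (linear); (b) error ≤ 4.88e-04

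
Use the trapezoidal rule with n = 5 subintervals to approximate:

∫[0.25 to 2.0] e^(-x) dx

f(x) = e^(-x)
a = 0.25, b = 2.0, n = 5
h = (b - a)/n = 0.350000

Trapezoidal rule: (h/2)[f(x₀) + 2f(x₁) + 2f(x₂) + ... + f(xₙ)]

x_0 = 0.2500, f(x_0) = 0.778801, coefficient = 1
x_1 = 0.6000, f(x_1) = 0.548812, coefficient = 2
x_2 = 0.9500, f(x_2) = 0.386741, coefficient = 2
x_3 = 1.3000, f(x_3) = 0.272532, coefficient = 2
x_4 = 1.6500, f(x_4) = 0.192050, coefficient = 2
x_5 = 2.0000, f(x_5) = 0.135335, coefficient = 1

I ≈ (0.350000/2) × 3.714405 = 0.650021
Exact value: 0.643465
Error: 0.006555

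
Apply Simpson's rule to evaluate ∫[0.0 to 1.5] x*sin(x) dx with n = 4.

f(x) = x*sin(x)
a = 0.0, b = 1.5, n = 4
h = (b - a)/n = 0.375000

Simpson's rule: (h/3)[f(x₀) + 4f(x₁) + 2f(x₂) + ... + f(xₙ)]

x_0 = 0.0000, f(x_0) = 0.000000, coefficient = 1
x_1 = 0.3750, f(x_1) = 0.137352, coefficient = 4
x_2 = 0.7500, f(x_2) = 0.511229, coefficient = 2
x_3 = 1.1250, f(x_3) = 1.015051, coefficient = 4
x_4 = 1.5000, f(x_4) = 1.496242, coefficient = 1

I ≈ (0.375000/3) × 7.128314 = 0.891039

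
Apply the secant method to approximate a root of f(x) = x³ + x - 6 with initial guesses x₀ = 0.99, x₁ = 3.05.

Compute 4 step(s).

f(x) = x³ + x - 6
x₀ = 0.99, x₁ = 3.05

Secant formula: x_{n+1} = x_n - f(x_n)(x_n - x_{n-1})/(f(x_n) - f(x_{n-1}))

Iteration 1:
  f(0.990000) = -4.039701
  f(3.050000) = 25.422625
  x_2 = 3.050000 - 25.422625×(3.050000 - 0.990000)/(25.422625 - (-4.039701))
       = 1.272455
Iteration 2:
  f(3.050000) = 25.422625
  f(1.272455) = -2.667259
  x_3 = 1.272455 - (-2.667259)×(1.272455 - 3.050000)/(-2.667259 - 25.422625)
       = 1.441241
Iteration 3:
  f(1.272455) = -2.667259
  f(1.441241) = -1.565049
  x_4 = 1.441241 - (-1.565049)×(1.441241 - 1.272455)/(-1.565049 - (-2.667259))
       = 1.680903
Iteration 4:
  f(1.441241) = -1.565049
  f(1.680903) = 0.430185
  x_5 = 1.680903 - 0.430185×(1.680903 - 1.441241)/(0.430185 - (-1.565049))
       = 1.629230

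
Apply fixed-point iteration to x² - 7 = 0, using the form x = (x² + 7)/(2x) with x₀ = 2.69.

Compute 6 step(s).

Equation: x² - 7 = 0
Fixed-point form: x = (x² + 7)/(2x)
x₀ = 2.69

x_1 = g(2.690000) = 2.646115
x_2 = g(2.646115) = 2.645751
x_3 = g(2.645751) = 2.645751
x_4 = g(2.645751) = 2.645751
x_5 = g(2.645751) = 2.645751
x_6 = g(2.645751) = 2.645751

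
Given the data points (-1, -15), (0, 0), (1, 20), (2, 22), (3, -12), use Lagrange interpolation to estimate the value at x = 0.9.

Lagrange interpolation formula:
P(x) = Σ yᵢ × Lᵢ(x)
where Lᵢ(x) = Π_{j≠i} (x - xⱼ)/(xᵢ - xⱼ)

L_0(0.9) = (0.9 - 0)/(-1 - 0) × (0.9 - 1)/(-1 - 1) × (0.9 - 2)/(-1 - 2) × (0.9 - 3)/(-1 - 3) = -0.008662
L_1(0.9) = (0.9 - (-1))/(0 - (-1)) × (0.9 - 1)/(0 - 1) × (0.9 - 2)/(0 - 2) × (0.9 - 3)/(0 - 3) = 0.073150
L_2(0.9) = (0.9 - (-1))/(1 - (-1)) × (0.9 - 0)/(1 - 0) × (0.9 - 2)/(1 - 2) × (0.9 - 3)/(1 - 3) = 0.987525
L_3(0.9) = (0.9 - (-1))/(2 - (-1)) × (0.9 - 0)/(2 - 0) × (0.9 - 1)/(2 - 1) × (0.9 - 3)/(2 - 3) = -0.059850
L_4(0.9) = (0.9 - (-1))/(3 - (-1)) × (0.9 - 0)/(3 - 0) × (0.9 - 1)/(3 - 1) × (0.9 - 2)/(3 - 2) = 0.007837

P(0.9) = (-15)×L_0(0.9) + 0×L_1(0.9) + 20×L_2(0.9) + 22×L_3(0.9) + (-12)×L_4(0.9)
P(0.9) = 18.469688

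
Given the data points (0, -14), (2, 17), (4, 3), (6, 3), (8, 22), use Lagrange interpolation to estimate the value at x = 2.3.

Lagrange interpolation formula:
P(x) = Σ yᵢ × Lᵢ(x)
where Lᵢ(x) = Π_{j≠i} (x - xⱼ)/(xᵢ - xⱼ)

L_0(2.3) = (2.3 - 2)/(0 - 2) × (2.3 - 4)/(0 - 4) × (2.3 - 6)/(0 - 6) × (2.3 - 8)/(0 - 8) = -0.028010
L_1(2.3) = (2.3 - 0)/(2 - 0) × (2.3 - 4)/(2 - 4) × (2.3 - 6)/(2 - 6) × (2.3 - 8)/(2 - 8) = 0.858978
L_2(2.3) = (2.3 - 0)/(4 - 0) × (2.3 - 2)/(4 - 2) × (2.3 - 6)/(4 - 6) × (2.3 - 8)/(4 - 8) = 0.227377
L_3(2.3) = (2.3 - 0)/(6 - 0) × (2.3 - 2)/(6 - 2) × (2.3 - 4)/(6 - 4) × (2.3 - 8)/(6 - 8) = -0.069647
L_4(2.3) = (2.3 - 0)/(8 - 0) × (2.3 - 2)/(8 - 2) × (2.3 - 4)/(8 - 4) × (2.3 - 6)/(8 - 6) = 0.011302

P(2.3) = (-14)×L_0(2.3) + 17×L_1(2.3) + 3×L_2(2.3) + 3×L_3(2.3) + 22×L_4(2.3)
P(2.3) = 15.716611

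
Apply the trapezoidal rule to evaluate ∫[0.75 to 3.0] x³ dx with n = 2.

f(x) = x³
a = 0.75, b = 3.0, n = 2
h = (b - a)/n = 1.125000

Trapezoidal rule: (h/2)[f(x₀) + 2f(x₁) + 2f(x₂) + ... + f(xₙ)]

x_0 = 0.7500, f(x_0) = 0.421875, coefficient = 1
x_1 = 1.8750, f(x_1) = 6.591797, coefficient = 2
x_2 = 3.0000, f(x_2) = 27.000000, coefficient = 1

I ≈ (1.125000/2) × 40.605469 = 22.840576
Exact value: 20.170898
Error: 2.669678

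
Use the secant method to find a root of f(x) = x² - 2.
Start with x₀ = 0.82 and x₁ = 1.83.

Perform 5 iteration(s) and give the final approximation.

f(x) = x² - 2
x₀ = 0.82, x₁ = 1.83

Secant formula: x_{n+1} = x_n - f(x_n)(x_n - x_{n-1})/(f(x_n) - f(x_{n-1}))

Iteration 1:
  f(0.820000) = -1.327600
  f(1.830000) = 1.348900
  x_2 = 1.830000 - 1.348900×(1.830000 - 0.820000)/(1.348900 - (-1.327600))
       = 1.320981
Iteration 2:
  f(1.830000) = 1.348900
  f(1.320981) = -0.255009
  x_3 = 1.320981 - (-0.255009)×(1.320981 - 1.830000)/(-0.255009 - 1.348900)
       = 1.401911
Iteration 3:
  f(1.320981) = -0.255009
  f(1.401911) = -0.034645
  x_4 = 1.401911 - (-0.034645)×(1.401911 - 1.320981)/(-0.034645 - (-0.255009))
       = 1.414635
Iteration 4:
  f(1.401911) = -0.034645
  f(1.414635) = 0.001192
  x_5 = 1.414635 - 0.001192×(1.414635 - 1.401911)/(0.001192 - (-0.034645))
       = 1.414212
Iteration 5:
  f(1.414635) = 0.001192
  f(1.414212) = -0.000005
  x_6 = 1.414212 - (-0.000005)×(1.414212 - 1.414635)/(-0.000005 - 0.001192)
       = 1.414214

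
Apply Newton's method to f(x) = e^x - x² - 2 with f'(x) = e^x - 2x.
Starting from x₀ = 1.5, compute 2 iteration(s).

f(x) = e^x - x² - 2
f'(x) = e^x - 2x
x₀ = 1.5

Newton-Raphson formula: x_{n+1} = x_n - f(x_n)/f'(x_n)

Iteration 1:
  f(1.500000) = 0.231689
  f'(1.500000) = 1.481689
  x_1 = 1.500000 - 0.231689/1.481689 = 1.343632
Iteration 2:
  f(1.343632) = 0.027592
  f'(1.343632) = 1.145675
  x_2 = 1.343632 - 0.027592/1.145675 = 1.319548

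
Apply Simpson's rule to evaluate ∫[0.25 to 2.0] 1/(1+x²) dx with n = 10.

f(x) = 1/(1+x²)
a = 0.25, b = 2.0, n = 10
h = (b - a)/n = 0.175000

Simpson's rule: (h/3)[f(x₀) + 4f(x₁) + 2f(x₂) + ... + f(xₙ)]

x_0 = 0.2500, f(x_0) = 0.941176, coefficient = 1
x_1 = 0.4250, f(x_1) = 0.847009, coefficient = 4
x_2 = 0.6000, f(x_2) = 0.735294, coefficient = 2
x_3 = 0.7750, f(x_3) = 0.624756, coefficient = 4
x_4 = 0.9500, f(x_4) = 0.525624, coefficient = 2
x_5 = 1.1250, f(x_5) = 0.441379, coefficient = 4
x_6 = 1.3000, f(x_6) = 0.371747, coefficient = 2
x_7 = 1.4750, f(x_7) = 0.314899, coefficient = 4
x_8 = 1.6500, f(x_8) = 0.268637, coefficient = 2
x_9 = 1.8250, f(x_9) = 0.230914, coefficient = 4
x_10 = 2.0000, f(x_10) = 0.200000, coefficient = 1

I ≈ (0.175000/3) × 14.779607 = 0.862144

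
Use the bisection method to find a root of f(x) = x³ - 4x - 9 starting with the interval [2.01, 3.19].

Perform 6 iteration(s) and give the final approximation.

f(x) = x³ - 4x - 9
Initial interval: [2.01, 3.19]

Iteration 1:
  c_1 = (2.010000 + 3.190000)/2 = 2.600000
  f(c_1) = f(2.600000) = -1.824000
  f(a) × f(c) ≥ 0, new interval: [2.600000, 3.190000]
Iteration 2:
  c_2 = (2.600000 + 3.190000)/2 = 2.895000
  f(c_2) = f(2.895000) = 3.683067
  f(a) × f(c) < 0, new interval: [2.600000, 2.895000]
Iteration 3:
  c_3 = (2.600000 + 2.895000)/2 = 2.747500
  f(c_3) = f(2.747500) = 0.750208
  f(a) × f(c) < 0, new interval: [2.600000, 2.747500]
Iteration 4:
  c_4 = (2.600000 + 2.747500)/2 = 2.673750
  f(c_4) = f(2.673750) = -0.580524
  f(a) × f(c) ≥ 0, new interval: [2.673750, 2.747500]
Iteration 5:
  c_5 = (2.673750 + 2.747500)/2 = 2.710625
  f(c_5) = f(2.710625) = 0.073784
  f(a) × f(c) < 0, new interval: [2.673750, 2.710625]
Iteration 6:
  c_6 = (2.673750 + 2.710625)/2 = 2.692187
  f(c_6) = f(2.692187) = -0.256115
  f(a) × f(c) ≥ 0, new interval: [2.692187, 2.710625]

After 6 iteration(s), the approximation is c_6 = 2.692187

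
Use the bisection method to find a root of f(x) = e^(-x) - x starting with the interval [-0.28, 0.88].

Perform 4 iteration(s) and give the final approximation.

f(x) = e^(-x) - x
Initial interval: [-0.28, 0.88]

Iteration 1:
  c_1 = (-0.280000 + 0.880000)/2 = 0.300000
  f(c_1) = f(0.300000) = 0.440818
  f(a) × f(c) ≥ 0, new interval: [0.300000, 0.880000]
Iteration 2:
  c_2 = (0.300000 + 0.880000)/2 = 0.590000
  f(c_2) = f(0.590000) = -0.035673
  f(a) × f(c) < 0, new interval: [0.300000, 0.590000]
Iteration 3:
  c_3 = (0.300000 + 0.590000)/2 = 0.445000
  f(c_3) = f(0.445000) = 0.195824
  f(a) × f(c) ≥ 0, new interval: [0.445000, 0.590000]
Iteration 4:
  c_4 = (0.445000 + 0.590000)/2 = 0.517500
  f(c_4) = f(0.517500) = 0.078509
  f(a) × f(c) ≥ 0, new interval: [0.517500, 0.590000]

After 4 iteration(s), the approximation is c_4 = 0.517500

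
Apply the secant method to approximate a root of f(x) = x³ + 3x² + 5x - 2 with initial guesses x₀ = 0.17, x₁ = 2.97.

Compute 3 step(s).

f(x) = x³ + 3x² + 5x - 2
x₀ = 0.17, x₁ = 2.97

Secant formula: x_{n+1} = x_n - f(x_n)(x_n - x_{n-1})/(f(x_n) - f(x_{n-1}))

Iteration 1:
  f(0.170000) = -1.058387
  f(2.970000) = 65.510773
  x_2 = 2.970000 - 65.510773×(2.970000 - 0.170000)/(65.510773 - (-1.058387))
       = 0.214517
Iteration 2:
  f(2.970000) = 65.510773
  f(0.214517) = -0.779488
  x_3 = 0.214517 - (-0.779488)×(0.214517 - 2.970000)/(-0.779488 - 65.510773)
       = 0.246918
Iteration 3:
  f(0.214517) = -0.779488
  f(0.246918) = -0.567448
  x_4 = 0.246918 - (-0.567448)×(0.246918 - 0.214517)/(-0.567448 - (-0.779488))
       = 0.333628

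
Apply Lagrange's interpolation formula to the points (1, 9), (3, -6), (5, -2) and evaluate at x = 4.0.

Lagrange interpolation formula:
P(x) = Σ yᵢ × Lᵢ(x)
where Lᵢ(x) = Π_{j≠i} (x - xⱼ)/(xᵢ - xⱼ)

L_0(4.0) = (4.0 - 3)/(1 - 3) × (4.0 - 5)/(1 - 5) = -0.125000
L_1(4.0) = (4.0 - 1)/(3 - 1) × (4.0 - 5)/(3 - 5) = 0.750000
L_2(4.0) = (4.0 - 1)/(5 - 1) × (4.0 - 3)/(5 - 3) = 0.375000

P(4.0) = 9×L_0(4.0) + (-6)×L_1(4.0) + (-2)×L_2(4.0)
P(4.0) = -6.375000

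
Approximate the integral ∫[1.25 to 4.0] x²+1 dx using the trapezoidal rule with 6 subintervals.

f(x) = x²+1
a = 1.25, b = 4.0, n = 6
h = (b - a)/n = 0.458333

Trapezoidal rule: (h/2)[f(x₀) + 2f(x₁) + 2f(x₂) + ... + f(xₙ)]

x_0 = 1.2500, f(x_0) = 2.562500, coefficient = 1
x_1 = 1.7083, f(x_1) = 3.918403, coefficient = 2
x_2 = 2.1667, f(x_2) = 5.694444, coefficient = 2
x_3 = 2.6250, f(x_3) = 7.890625, coefficient = 2
x_4 = 3.0833, f(x_4) = 10.506944, coefficient = 2
x_5 = 3.5417, f(x_5) = 13.543403, coefficient = 2
x_6 = 4.0000, f(x_6) = 17.000000, coefficient = 1

I ≈ (0.458333/2) × 102.670139 = 23.528573
Exact value: 23.432292
Error: 0.096282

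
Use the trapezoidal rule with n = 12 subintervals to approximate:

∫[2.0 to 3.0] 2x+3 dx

f(x) = 2x+3
a = 2.0, b = 3.0, n = 12
h = (b - a)/n = 0.083333

Trapezoidal rule: (h/2)[f(x₀) + 2f(x₁) + 2f(x₂) + ... + f(xₙ)]

x_0 = 2.0000, f(x_0) = 7.000000, coefficient = 1
x_1 = 2.0833, f(x_1) = 7.166667, coefficient = 2
x_2 = 2.1667, f(x_2) = 7.333333, coefficient = 2
x_3 = 2.2500, f(x_3) = 7.500000, coefficient = 2
x_4 = 2.3333, f(x_4) = 7.666667, coefficient = 2
x_5 = 2.4167, f(x_5) = 7.833333, coefficient = 2
x_6 = 2.5000, f(x_6) = 8.000000, coefficient = 2
x_7 = 2.5833, f(x_7) = 8.166667, coefficient = 2
x_8 = 2.6667, f(x_8) = 8.333333, coefficient = 2
x_9 = 2.7500, f(x_9) = 8.500000, coefficient = 2
x_10 = 2.8333, f(x_10) = 8.666667, coefficient = 2
x_11 = 2.9167, f(x_11) = 8.833333, coefficient = 2
x_12 = 3.0000, f(x_12) = 9.000000, coefficient = 1

I ≈ (0.083333/2) × 192.000000 = 8.000000
Exact value: 8.000000
Error: 0.000000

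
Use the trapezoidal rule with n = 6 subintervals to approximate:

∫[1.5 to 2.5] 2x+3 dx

f(x) = 2x+3
a = 1.5, b = 2.5, n = 6
h = (b - a)/n = 0.166667

Trapezoidal rule: (h/2)[f(x₀) + 2f(x₁) + 2f(x₂) + ... + f(xₙ)]

x_0 = 1.5000, f(x_0) = 6.000000, coefficient = 1
x_1 = 1.6667, f(x_1) = 6.333333, coefficient = 2
x_2 = 1.8333, f(x_2) = 6.666667, coefficient = 2
x_3 = 2.0000, f(x_3) = 7.000000, coefficient = 2
x_4 = 2.1667, f(x_4) = 7.333333, coefficient = 2
x_5 = 2.3333, f(x_5) = 7.666667, coefficient = 2
x_6 = 2.5000, f(x_6) = 8.000000, coefficient = 1

I ≈ (0.166667/2) × 84.000000 = 7.000000
Exact value: 7.000000
Error: 0.000000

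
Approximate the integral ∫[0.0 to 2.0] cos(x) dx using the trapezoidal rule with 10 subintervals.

f(x) = cos(x)
a = 0.0, b = 2.0, n = 10
h = (b - a)/n = 0.200000

Trapezoidal rule: (h/2)[f(x₀) + 2f(x₁) + 2f(x₂) + ... + f(xₙ)]

x_0 = 0.0000, f(x_0) = 1.000000, coefficient = 1
x_1 = 0.2000, f(x_1) = 0.980067, coefficient = 2
x_2 = 0.4000, f(x_2) = 0.921061, coefficient = 2
x_3 = 0.6000, f(x_3) = 0.825336, coefficient = 2
x_4 = 0.8000, f(x_4) = 0.696707, coefficient = 2
x_5 = 1.0000, f(x_5) = 0.540302, coefficient = 2
x_6 = 1.2000, f(x_6) = 0.362358, coefficient = 2
x_7 = 1.4000, f(x_7) = 0.169967, coefficient = 2
x_8 = 1.6000, f(x_8) = -0.029200, coefficient = 2
x_9 = 1.8000, f(x_9) = -0.227202, coefficient = 2
x_10 = 2.0000, f(x_10) = -0.416147, coefficient = 1

I ≈ (0.200000/2) × 9.062644 = 0.906264
Exact value: 0.909297
Error: 0.003033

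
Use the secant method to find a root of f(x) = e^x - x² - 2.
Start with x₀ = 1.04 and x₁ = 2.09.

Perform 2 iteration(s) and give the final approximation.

f(x) = e^x - x² - 2
x₀ = 1.04, x₁ = 2.09

Secant formula: x_{n+1} = x_n - f(x_n)(x_n - x_{n-1})/(f(x_n) - f(x_{n-1}))

Iteration 1:
  f(1.040000) = -0.252383
  f(2.090000) = 1.716815
  x_2 = 2.090000 - 1.716815×(2.090000 - 1.040000)/(1.716815 - (-0.252383))
       = 1.174574
Iteration 2:
  f(2.090000) = 1.716815
  f(1.174574) = -0.142861
  x_3 = 1.174574 - (-0.142861)×(1.174574 - 2.090000)/(-0.142861 - 1.716815)
       = 1.244897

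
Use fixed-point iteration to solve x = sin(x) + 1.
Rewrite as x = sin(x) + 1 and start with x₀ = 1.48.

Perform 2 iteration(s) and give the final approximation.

Equation: x = sin(x) + 1
Fixed-point form: x = sin(x) + 1
x₀ = 1.48

x_1 = g(1.480000) = 1.995881
x_2 = g(1.995881) = 1.911004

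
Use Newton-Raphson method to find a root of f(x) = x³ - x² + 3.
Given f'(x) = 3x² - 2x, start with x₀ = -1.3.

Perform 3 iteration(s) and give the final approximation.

f(x) = x³ - x² + 3
f'(x) = 3x² - 2x
x₀ = -1.3

Newton-Raphson formula: x_{n+1} = x_n - f(x_n)/f'(x_n)

Iteration 1:
  f(-1.300000) = -0.887000
  f'(-1.300000) = 7.670000
  x_1 = -1.300000 - (-0.887000)/7.670000 = -1.184355
Iteration 2:
  f(-1.184355) = -0.063985
  f'(-1.184355) = 6.576797
  x_2 = -1.184355 - (-0.063985)/6.576797 = -1.174626
Iteration 3:
  f(-1.174626) = -0.000430
  f'(-1.174626) = 6.488488
  x_3 = -1.174626 - (-0.000430)/6.488488 = -1.174559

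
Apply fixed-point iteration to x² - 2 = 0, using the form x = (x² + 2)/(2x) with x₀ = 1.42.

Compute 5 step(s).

Equation: x² - 2 = 0
Fixed-point form: x = (x² + 2)/(2x)
x₀ = 1.42

x_1 = g(1.420000) = 1.414225
x_2 = g(1.414225) = 1.414214
x_3 = g(1.414214) = 1.414214
x_4 = g(1.414214) = 1.414214
x_5 = g(1.414214) = 1.414214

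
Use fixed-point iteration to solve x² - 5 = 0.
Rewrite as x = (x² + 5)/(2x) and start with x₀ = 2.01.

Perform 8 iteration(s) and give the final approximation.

Equation: x² - 5 = 0
Fixed-point form: x = (x² + 5)/(2x)
x₀ = 2.01

x_1 = g(2.010000) = 2.248781
x_2 = g(2.248781) = 2.236104
x_3 = g(2.236104) = 2.236068
x_4 = g(2.236068) = 2.236068
x_5 = g(2.236068) = 2.236068
x_6 = g(2.236068) = 2.236068
x_7 = g(2.236068) = 2.236068
x_8 = g(2.236068) = 2.236068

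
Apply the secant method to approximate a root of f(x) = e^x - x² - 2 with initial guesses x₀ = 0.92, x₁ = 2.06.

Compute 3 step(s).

f(x) = e^x - x² - 2
x₀ = 0.92, x₁ = 2.06

Secant formula: x_{n+1} = x_n - f(x_n)(x_n - x_{n-1})/(f(x_n) - f(x_{n-1}))

Iteration 1:
  f(0.920000) = -0.337110
  f(2.060000) = 1.602370
  x_2 = 2.060000 - 1.602370×(2.060000 - 0.920000)/(1.602370 - (-0.337110))
       = 1.118149
Iteration 2:
  f(2.060000) = 1.602370
  f(1.118149) = -0.191071
  x_3 = 1.118149 - (-0.191071)×(1.118149 - 2.060000)/(-0.191071 - 1.602370)
       = 1.218492
Iteration 3:
  f(1.118149) = -0.191071
  f(1.218492) = -0.102639
  x_4 = 1.218492 - (-0.102639)×(1.218492 - 1.118149)/(-0.102639 - (-0.191071))
       = 1.334956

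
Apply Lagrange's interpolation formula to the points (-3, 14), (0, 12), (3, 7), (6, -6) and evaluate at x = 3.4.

Lagrange interpolation formula:
P(x) = Σ yᵢ × Lᵢ(x)
where Lᵢ(x) = Π_{j≠i} (x - xⱼ)/(xᵢ - xⱼ)

L_0(3.4) = (3.4 - 0)/(-3 - 0) × (3.4 - 3)/(-3 - 3) × (3.4 - 6)/(-3 - 6) = 0.021827
L_1(3.4) = (3.4 - (-3))/(0 - (-3)) × (3.4 - 3)/(0 - 3) × (3.4 - 6)/(0 - 6) = -0.123259
L_2(3.4) = (3.4 - (-3))/(3 - (-3)) × (3.4 - 0)/(3 - 0) × (3.4 - 6)/(3 - 6) = 1.047704
L_3(3.4) = (3.4 - (-3))/(6 - (-3)) × (3.4 - 0)/(6 - 0) × (3.4 - 3)/(6 - 3) = 0.053728

P(3.4) = 14×L_0(3.4) + 12×L_1(3.4) + 7×L_2(3.4) + (-6)×L_3(3.4)
P(3.4) = 5.838025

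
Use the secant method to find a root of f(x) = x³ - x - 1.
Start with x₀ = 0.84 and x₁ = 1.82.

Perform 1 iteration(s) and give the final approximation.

f(x) = x³ - x - 1
x₀ = 0.84, x₁ = 1.82

Secant formula: x_{n+1} = x_n - f(x_n)(x_n - x_{n-1})/(f(x_n) - f(x_{n-1}))

Iteration 1:
  f(0.840000) = -1.247296
  f(1.820000) = 3.208568
  x_2 = 1.820000 - 3.208568×(1.820000 - 0.840000)/(3.208568 - (-1.247296))
       = 1.114324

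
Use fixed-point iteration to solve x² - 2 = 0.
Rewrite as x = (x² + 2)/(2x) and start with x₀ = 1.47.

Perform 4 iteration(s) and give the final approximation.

Equation: x² - 2 = 0
Fixed-point form: x = (x² + 2)/(2x)
x₀ = 1.47

x_1 = g(1.470000) = 1.415272
x_2 = g(1.415272) = 1.414214
x_3 = g(1.414214) = 1.414214
x_4 = g(1.414214) = 1.414214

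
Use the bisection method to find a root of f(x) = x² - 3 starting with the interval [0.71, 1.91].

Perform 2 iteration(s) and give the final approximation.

f(x) = x² - 3
Initial interval: [0.71, 1.91]

Iteration 1:
  c_1 = (0.710000 + 1.910000)/2 = 1.310000
  f(c_1) = f(1.310000) = -1.283900
  f(a) × f(c) ≥ 0, new interval: [1.310000, 1.910000]
Iteration 2:
  c_2 = (1.310000 + 1.910000)/2 = 1.610000
  f(c_2) = f(1.610000) = -0.407900
  f(a) × f(c) ≥ 0, new interval: [1.610000, 1.910000]

After 2 iteration(s), the approximation is c_2 = 1.610000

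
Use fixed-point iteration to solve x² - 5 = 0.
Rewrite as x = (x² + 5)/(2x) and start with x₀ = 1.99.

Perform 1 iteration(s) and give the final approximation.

Equation: x² - 5 = 0
Fixed-point form: x = (x² + 5)/(2x)
x₀ = 1.99

x_1 = g(1.990000) = 2.251281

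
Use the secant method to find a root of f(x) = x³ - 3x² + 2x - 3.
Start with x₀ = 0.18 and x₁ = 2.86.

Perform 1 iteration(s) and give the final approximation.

f(x) = x³ - 3x² + 2x - 3
x₀ = 0.18, x₁ = 2.86

Secant formula: x_{n+1} = x_n - f(x_n)(x_n - x_{n-1})/(f(x_n) - f(x_{n-1}))

Iteration 1:
  f(0.180000) = -2.731368
  f(2.860000) = 1.574856
  x_2 = 2.860000 - 1.574856×(2.860000 - 0.180000)/(1.574856 - (-2.731368))
       = 1.879881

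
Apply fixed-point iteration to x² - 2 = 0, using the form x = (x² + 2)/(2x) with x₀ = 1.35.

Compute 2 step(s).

Equation: x² - 2 = 0
Fixed-point form: x = (x² + 2)/(2x)
x₀ = 1.35

x_1 = g(1.350000) = 1.415741
x_2 = g(1.415741) = 1.414214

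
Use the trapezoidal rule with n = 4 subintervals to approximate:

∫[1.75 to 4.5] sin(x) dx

f(x) = sin(x)
a = 1.75, b = 4.5, n = 4
h = (b - a)/n = 0.687500

Trapezoidal rule: (h/2)[f(x₀) + 2f(x₁) + 2f(x₂) + ... + f(xₙ)]

x_0 = 1.7500, f(x_0) = 0.983986, coefficient = 1
x_1 = 2.4375, f(x_1) = 0.647343, coefficient = 2
x_2 = 3.1250, f(x_2) = 0.016592, coefficient = 2
x_3 = 3.8125, f(x_3) = -0.621697, coefficient = 2
x_4 = 4.5000, f(x_4) = -0.977530, coefficient = 1

I ≈ (0.687500/2) × 0.090931 = 0.031257
Exact value: 0.032550
Error: 0.001292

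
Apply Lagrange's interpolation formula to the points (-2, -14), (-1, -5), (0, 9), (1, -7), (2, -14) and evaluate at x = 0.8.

Lagrange interpolation formula:
P(x) = Σ yᵢ × Lᵢ(x)
where Lᵢ(x) = Π_{j≠i} (x - xⱼ)/(xᵢ - xⱼ)

L_0(0.8) = (0.8 - (-1))/(-2 - (-1)) × (0.8 - 0)/(-2 - 0) × (0.8 - 1)/(-2 - 1) × (0.8 - 2)/(-2 - 2) = 0.014400
L_1(0.8) = (0.8 - (-2))/(-1 - (-2)) × (0.8 - 0)/(-1 - 0) × (0.8 - 1)/(-1 - 1) × (0.8 - 2)/(-1 - 2) = -0.089600
L_2(0.8) = (0.8 - (-2))/(0 - (-2)) × (0.8 - (-1))/(0 - (-1)) × (0.8 - 1)/(0 - 1) × (0.8 - 2)/(0 - 2) = 0.302400
L_3(0.8) = (0.8 - (-2))/(1 - (-2)) × (0.8 - (-1))/(1 - (-1)) × (0.8 - 0)/(1 - 0) × (0.8 - 2)/(1 - 2) = 0.806400
L_4(0.8) = (0.8 - (-2))/(2 - (-2)) × (0.8 - (-1))/(2 - (-1)) × (0.8 - 0)/(2 - 0) × (0.8 - 1)/(2 - 1) = -0.033600

P(0.8) = (-14)×L_0(0.8) + (-5)×L_1(0.8) + 9×L_2(0.8) + (-7)×L_3(0.8) + (-14)×L_4(0.8)
P(0.8) = -2.206400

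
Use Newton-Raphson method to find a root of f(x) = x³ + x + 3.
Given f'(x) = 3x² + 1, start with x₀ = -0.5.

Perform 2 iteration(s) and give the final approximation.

f(x) = x³ + x + 3
f'(x) = 3x² + 1
x₀ = -0.5

Newton-Raphson formula: x_{n+1} = x_n - f(x_n)/f'(x_n)

Iteration 1:
  f(-0.500000) = 2.375000
  f'(-0.500000) = 1.750000
  x_1 = -0.500000 - 2.375000/1.750000 = -1.857143
Iteration 2:
  f(-1.857143) = -5.262391
  f'(-1.857143) = 11.346939
  x_2 = -1.857143 - (-5.262391)/11.346939 = -1.393371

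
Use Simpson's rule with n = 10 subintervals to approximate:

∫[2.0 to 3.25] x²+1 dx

f(x) = x²+1
a = 2.0, b = 3.25, n = 10
h = (b - a)/n = 0.125000

Simpson's rule: (h/3)[f(x₀) + 4f(x₁) + 2f(x₂) + ... + f(xₙ)]

x_0 = 2.0000, f(x_0) = 5.000000, coefficient = 1
x_1 = 2.1250, f(x_1) = 5.515625, coefficient = 4
x_2 = 2.2500, f(x_2) = 6.062500, coefficient = 2
x_3 = 2.3750, f(x_3) = 6.640625, coefficient = 4
x_4 = 2.5000, f(x_4) = 7.250000, coefficient = 2
x_5 = 2.6250, f(x_5) = 7.890625, coefficient = 4
x_6 = 2.7500, f(x_6) = 8.562500, coefficient = 2
x_7 = 2.8750, f(x_7) = 9.265625, coefficient = 4
x_8 = 3.0000, f(x_8) = 10.000000, coefficient = 2
x_9 = 3.1250, f(x_9) = 10.765625, coefficient = 4
x_10 = 3.2500, f(x_10) = 11.562500, coefficient = 1

I ≈ (0.125000/3) × 240.625000 = 10.026042
Exact value: 10.026042
Error: 0.000000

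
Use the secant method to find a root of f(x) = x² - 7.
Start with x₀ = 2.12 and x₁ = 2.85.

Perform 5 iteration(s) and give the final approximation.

f(x) = x² - 7
x₀ = 2.12, x₁ = 2.85

Secant formula: x_{n+1} = x_n - f(x_n)(x_n - x_{n-1})/(f(x_n) - f(x_{n-1}))

Iteration 1:
  f(2.120000) = -2.505600
  f(2.850000) = 1.122500
  x_2 = 2.850000 - 1.122500×(2.850000 - 2.120000)/(1.122500 - (-2.505600))
       = 2.624145
Iteration 2:
  f(2.850000) = 1.122500
  f(2.624145) = -0.113864
  x_3 = 2.624145 - (-0.113864)×(2.624145 - 2.850000)/(-0.113864 - 1.122500)
       = 2.644945
Iteration 3:
  f(2.624145) = -0.113864
  f(2.644945) = -0.004265
  x_4 = 2.644945 - (-0.004265)×(2.644945 - 2.624145)/(-0.004265 - (-0.113864))
       = 2.645755
Iteration 4:
  f(2.644945) = -0.004265
  f(2.645755) = 0.000017
  x_5 = 2.645755 - 0.000017×(2.645755 - 2.644945)/(0.000017 - (-0.004265))
       = 2.645751
Iteration 5:
  f(2.645755) = 0.000017
  f(2.645751) = 0.000000
  x_6 = 2.645751 - 0.000000×(2.645751 - 2.645755)/(0.000000 - 0.000017)
       = 2.645751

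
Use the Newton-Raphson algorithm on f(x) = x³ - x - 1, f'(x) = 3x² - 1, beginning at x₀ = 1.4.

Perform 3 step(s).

f(x) = x³ - x - 1
f'(x) = 3x² - 1
x₀ = 1.4

Newton-Raphson formula: x_{n+1} = x_n - f(x_n)/f'(x_n)

Iteration 1:
  f(1.400000) = 0.344000
  f'(1.400000) = 4.880000
  x_1 = 1.400000 - 0.344000/4.880000 = 1.329508
Iteration 2:
  f(1.329508) = 0.020520
  f'(1.329508) = 4.302776
  x_2 = 1.329508 - 0.020520/4.302776 = 1.324739
Iteration 3:
  f(1.324739) = 0.000091
  f'(1.324739) = 4.264802
  x_3 = 1.324739 - 0.000091/4.264802 = 1.324718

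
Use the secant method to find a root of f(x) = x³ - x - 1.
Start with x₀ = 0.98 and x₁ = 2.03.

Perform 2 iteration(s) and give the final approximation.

f(x) = x³ - x - 1
x₀ = 0.98, x₁ = 2.03

Secant formula: x_{n+1} = x_n - f(x_n)(x_n - x_{n-1})/(f(x_n) - f(x_{n-1}))

Iteration 1:
  f(0.980000) = -1.038808
  f(2.030000) = 5.335427
  x_2 = 2.030000 - 5.335427×(2.030000 - 0.980000)/(5.335427 - (-1.038808))
       = 1.151118
Iteration 2:
  f(2.030000) = 5.335427
  f(1.151118) = -0.625802
  x_3 = 1.151118 - (-0.625802)×(1.151118 - 2.030000)/(-0.625802 - 5.335427)
       = 1.243382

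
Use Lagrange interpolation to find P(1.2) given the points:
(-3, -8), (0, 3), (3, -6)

Lagrange interpolation formula:
P(x) = Σ yᵢ × Lᵢ(x)
where Lᵢ(x) = Π_{j≠i} (x - xⱼ)/(xᵢ - xⱼ)

L_0(1.2) = (1.2 - 0)/(-3 - 0) × (1.2 - 3)/(-3 - 3) = -0.120000
L_1(1.2) = (1.2 - (-3))/(0 - (-3)) × (1.2 - 3)/(0 - 3) = 0.840000
L_2(1.2) = (1.2 - (-3))/(3 - (-3)) × (1.2 - 0)/(3 - 0) = 0.280000

P(1.2) = (-8)×L_0(1.2) + 3×L_1(1.2) + (-6)×L_2(1.2)
P(1.2) = 1.800000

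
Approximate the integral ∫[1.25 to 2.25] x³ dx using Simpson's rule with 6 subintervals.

f(x) = x³
a = 1.25, b = 2.25, n = 6
h = (b - a)/n = 0.166667

Simpson's rule: (h/3)[f(x₀) + 4f(x₁) + 2f(x₂) + ... + f(xₙ)]

x_0 = 1.2500, f(x_0) = 1.953125, coefficient = 1
x_1 = 1.4167, f(x_1) = 2.843171, coefficient = 4
x_2 = 1.5833, f(x_2) = 3.969329, coefficient = 2
x_3 = 1.7500, f(x_3) = 5.359375, coefficient = 4
x_4 = 1.9167, f(x_4) = 7.041088, coefficient = 2
x_5 = 2.0833, f(x_5) = 9.042245, coefficient = 4
x_6 = 2.2500, f(x_6) = 11.390625, coefficient = 1

I ≈ (0.166667/3) × 104.343750 = 5.796875
Exact value: 5.796875
Error: 0.000000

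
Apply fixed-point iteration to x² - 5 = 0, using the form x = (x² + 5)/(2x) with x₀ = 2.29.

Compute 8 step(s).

Equation: x² - 5 = 0
Fixed-point form: x = (x² + 5)/(2x)
x₀ = 2.29

x_1 = g(2.290000) = 2.236703
x_2 = g(2.236703) = 2.236068
x_3 = g(2.236068) = 2.236068
x_4 = g(2.236068) = 2.236068
x_5 = g(2.236068) = 2.236068
x_6 = g(2.236068) = 2.236068
x_7 = g(2.236068) = 2.236068
x_8 = g(2.236068) = 2.236068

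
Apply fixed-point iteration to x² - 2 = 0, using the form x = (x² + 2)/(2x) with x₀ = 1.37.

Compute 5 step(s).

Equation: x² - 2 = 0
Fixed-point form: x = (x² + 2)/(2x)
x₀ = 1.37

x_1 = g(1.370000) = 1.414927
x_2 = g(1.414927) = 1.414214
x_3 = g(1.414214) = 1.414214
x_4 = g(1.414214) = 1.414214
x_5 = g(1.414214) = 1.414214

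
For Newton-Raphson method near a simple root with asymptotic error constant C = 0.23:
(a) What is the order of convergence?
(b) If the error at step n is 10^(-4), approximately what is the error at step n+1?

(a) Newton-Raphson has quadratic (order 2) convergence near simple roots.
    This means |e_{n+1}| ≈ C|e_n|².

(b) With |e_n| = 10^(-4) and C = 0.23:
    |e_{n+1}| ≈ 0.23 × (10^(-4))² = 0.23 × 10^(-8)

(a) 2 (quadratic); (b) |e_{n+1}| ≈ 2.300e-09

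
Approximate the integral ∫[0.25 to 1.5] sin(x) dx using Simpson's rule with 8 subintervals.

f(x) = sin(x)
a = 0.25, b = 1.5, n = 8
h = (b - a)/n = 0.156250

Simpson's rule: (h/3)[f(x₀) + 4f(x₁) + 2f(x₂) + ... + f(xₙ)]

x_0 = 0.2500, f(x_0) = 0.247404, coefficient = 1
x_1 = 0.4062, f(x_1) = 0.395167, coefficient = 4
x_2 = 0.5625, f(x_2) = 0.533303, coefficient = 2
x_3 = 0.7188, f(x_3) = 0.658444, coefficient = 4
x_4 = 0.8750, f(x_4) = 0.767544, coefficient = 2
x_5 = 1.0312, f(x_5) = 0.857942, coefficient = 4
x_6 = 1.1875, f(x_6) = 0.927437, coefficient = 2
x_7 = 1.3438, f(x_7) = 0.974336, coefficient = 4
x_8 = 1.5000, f(x_8) = 0.997495, coefficient = 1

I ≈ (0.156250/3) × 17.245021 = 0.898178
Exact value: 0.898175
Error: 0.000003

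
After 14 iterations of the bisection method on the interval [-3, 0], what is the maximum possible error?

Bisection error bound: |error| ≤ (b-a)/2^n
|error| ≤ (0 - (-3))/2^14 = 3/2^14
|error| ≤ 0.0001831055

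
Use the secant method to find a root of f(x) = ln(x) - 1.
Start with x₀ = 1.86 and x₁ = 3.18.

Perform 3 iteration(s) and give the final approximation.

f(x) = ln(x) - 1
x₀ = 1.86, x₁ = 3.18

Secant formula: x_{n+1} = x_n - f(x_n)(x_n - x_{n-1})/(f(x_n) - f(x_{n-1}))

Iteration 1:
  f(1.860000) = -0.379424
  f(3.180000) = 0.156881
  x_2 = 3.180000 - 0.156881×(3.180000 - 1.860000)/(0.156881 - (-0.379424))
       = 2.793870
Iteration 2:
  f(3.180000) = 0.156881
  f(2.793870) = 0.027428
  x_3 = 2.793870 - 0.027428×(2.793870 - 3.180000)/(0.027428 - 0.156881)
       = 2.712059
Iteration 3:
  f(2.793870) = 0.027428
  f(2.712059) = -0.002292
  x_4 = 2.712059 - (-0.002292)×(2.712059 - 2.793870)/(-0.002292 - 0.027428)
       = 2.718368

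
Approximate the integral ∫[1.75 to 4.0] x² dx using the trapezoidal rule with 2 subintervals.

f(x) = x²
a = 1.75, b = 4.0, n = 2
h = (b - a)/n = 1.125000

Trapezoidal rule: (h/2)[f(x₀) + 2f(x₁) + 2f(x₂) + ... + f(xₙ)]

x_0 = 1.7500, f(x_0) = 3.062500, coefficient = 1
x_1 = 2.8750, f(x_1) = 8.265625, coefficient = 2
x_2 = 4.0000, f(x_2) = 16.000000, coefficient = 1

I ≈ (1.125000/2) × 35.593750 = 20.021484
Exact value: 19.546875
Error: 0.474609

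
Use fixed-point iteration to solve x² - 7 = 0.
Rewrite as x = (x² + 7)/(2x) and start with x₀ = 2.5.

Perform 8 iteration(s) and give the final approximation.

Equation: x² - 7 = 0
Fixed-point form: x = (x² + 7)/(2x)
x₀ = 2.5

x_1 = g(2.500000) = 2.650000
x_2 = g(2.650000) = 2.645755
x_3 = g(2.645755) = 2.645751
x_4 = g(2.645751) = 2.645751
x_5 = g(2.645751) = 2.645751
x_6 = g(2.645751) = 2.645751
x_7 = g(2.645751) = 2.645751
x_8 = g(2.645751) = 2.645751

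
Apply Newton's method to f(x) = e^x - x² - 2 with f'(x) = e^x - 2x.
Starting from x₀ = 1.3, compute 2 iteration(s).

f(x) = e^x - x² - 2
f'(x) = e^x - 2x
x₀ = 1.3

Newton-Raphson formula: x_{n+1} = x_n - f(x_n)/f'(x_n)

Iteration 1:
  f(1.300000) = -0.020703
  f'(1.300000) = 1.069297
  x_1 = 1.300000 - (-0.020703)/1.069297 = 1.319362
Iteration 2:
  f(1.319362) = 0.000317
  f'(1.319362) = 1.102309
  x_2 = 1.319362 - 0.000317/1.102309 = 1.319074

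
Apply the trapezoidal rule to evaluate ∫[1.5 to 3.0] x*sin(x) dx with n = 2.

f(x) = x*sin(x)
a = 1.5, b = 3.0, n = 2
h = (b - a)/n = 0.750000

Trapezoidal rule: (h/2)[f(x₀) + 2f(x₁) + 2f(x₂) + ... + f(xₙ)]

x_0 = 1.5000, f(x_0) = 1.496242, coefficient = 1
x_1 = 2.2500, f(x_1) = 1.750665, coefficient = 2
x_2 = 3.0000, f(x_2) = 0.423360, coefficient = 1

I ≈ (0.750000/2) × 5.420932 = 2.032849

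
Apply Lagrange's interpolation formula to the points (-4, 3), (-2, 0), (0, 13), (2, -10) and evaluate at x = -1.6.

Lagrange interpolation formula:
P(x) = Σ yᵢ × Lᵢ(x)
where Lᵢ(x) = Π_{j≠i} (x - xⱼ)/(xᵢ - xⱼ)

L_0(-1.6) = (-1.6 - (-2))/(-4 - (-2)) × (-1.6 - 0)/(-4 - 0) × (-1.6 - 2)/(-4 - 2) = -0.048000
L_1(-1.6) = (-1.6 - (-4))/(-2 - (-4)) × (-1.6 - 0)/(-2 - 0) × (-1.6 - 2)/(-2 - 2) = 0.864000
L_2(-1.6) = (-1.6 - (-4))/(0 - (-4)) × (-1.6 - (-2))/(0 - (-2)) × (-1.6 - 2)/(0 - 2) = 0.216000
L_3(-1.6) = (-1.6 - (-4))/(2 - (-4)) × (-1.6 - (-2))/(2 - (-2)) × (-1.6 - 0)/(2 - 0) = -0.032000

P(-1.6) = 3×L_0(-1.6) + 0×L_1(-1.6) + 13×L_2(-1.6) + (-10)×L_3(-1.6)
P(-1.6) = 2.984000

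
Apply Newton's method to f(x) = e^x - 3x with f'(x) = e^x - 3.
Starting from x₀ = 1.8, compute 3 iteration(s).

f(x) = e^x - 3x
f'(x) = e^x - 3
x₀ = 1.8

Newton-Raphson formula: x_{n+1} = x_n - f(x_n)/f'(x_n)

Iteration 1:
  f(1.800000) = 0.649647
  f'(1.800000) = 3.049647
  x_1 = 1.800000 - 0.649647/3.049647 = 1.586976
Iteration 2:
  f(1.586976) = 0.128015
  f'(1.586976) = 1.888943
  x_2 = 1.586976 - 0.128015/1.888943 = 1.519206
Iteration 3:
  f(1.519206) = 0.010978
  f'(1.519206) = 1.568595
  x_3 = 1.519206 - 0.010978/1.568595 = 1.512207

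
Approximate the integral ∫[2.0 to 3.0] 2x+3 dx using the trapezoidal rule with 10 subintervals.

f(x) = 2x+3
a = 2.0, b = 3.0, n = 10
h = (b - a)/n = 0.100000

Trapezoidal rule: (h/2)[f(x₀) + 2f(x₁) + 2f(x₂) + ... + f(xₙ)]

x_0 = 2.0000, f(x_0) = 7.000000, coefficient = 1
x_1 = 2.1000, f(x_1) = 7.200000, coefficient = 2
x_2 = 2.2000, f(x_2) = 7.400000, coefficient = 2
x_3 = 2.3000, f(x_3) = 7.600000, coefficient = 2
x_4 = 2.4000, f(x_4) = 7.800000, coefficient = 2
x_5 = 2.5000, f(x_5) = 8.000000, coefficient = 2
x_6 = 2.6000, f(x_6) = 8.200000, coefficient = 2
x_7 = 2.7000, f(x_7) = 8.400000, coefficient = 2
x_8 = 2.8000, f(x_8) = 8.600000, coefficient = 2
x_9 = 2.9000, f(x_9) = 8.800000, coefficient = 2
x_10 = 3.0000, f(x_10) = 9.000000, coefficient = 1

I ≈ (0.100000/2) × 160.000000 = 8.000000
Exact value: 8.000000
Error: 0.000000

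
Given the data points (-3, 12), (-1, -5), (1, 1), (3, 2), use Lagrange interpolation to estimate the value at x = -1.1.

Lagrange interpolation formula:
P(x) = Σ yᵢ × Lᵢ(x)
where Lᵢ(x) = Π_{j≠i} (x - xⱼ)/(xᵢ - xⱼ)

L_0(-1.1) = (-1.1 - (-1))/(-3 - (-1)) × (-1.1 - 1)/(-3 - 1) × (-1.1 - 3)/(-3 - 3) = 0.017938
L_1(-1.1) = (-1.1 - (-3))/(-1 - (-3)) × (-1.1 - 1)/(-1 - 1) × (-1.1 - 3)/(-1 - 3) = 1.022437
L_2(-1.1) = (-1.1 - (-3))/(1 - (-3)) × (-1.1 - (-1))/(1 - (-1)) × (-1.1 - 3)/(1 - 3) = -0.048688
L_3(-1.1) = (-1.1 - (-3))/(3 - (-3)) × (-1.1 - (-1))/(3 - (-1)) × (-1.1 - 1)/(3 - 1) = 0.008313

P(-1.1) = 12×L_0(-1.1) + (-5)×L_1(-1.1) + 1×L_2(-1.1) + 2×L_3(-1.1)
P(-1.1) = -4.929000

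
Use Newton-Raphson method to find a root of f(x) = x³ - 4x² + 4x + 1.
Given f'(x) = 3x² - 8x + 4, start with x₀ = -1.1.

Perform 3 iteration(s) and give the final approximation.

f(x) = x³ - 4x² + 4x + 1
f'(x) = 3x² - 8x + 4
x₀ = -1.1

Newton-Raphson formula: x_{n+1} = x_n - f(x_n)/f'(x_n)

Iteration 1:
  f(-1.100000) = -9.571000
  f'(-1.100000) = 16.430000
  x_1 = -1.100000 - (-9.571000)/16.430000 = -0.517468
Iteration 2:
  f(-0.517468) = -2.279529
  f'(-0.517468) = 8.943064
  x_2 = -0.517468 - (-2.279529)/8.943064 = -0.262575
Iteration 3:
  f(-0.262575) = -0.344183
  f'(-0.262575) = 6.307432
  x_3 = -0.262575 - (-0.344183)/6.307432 = -0.208007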